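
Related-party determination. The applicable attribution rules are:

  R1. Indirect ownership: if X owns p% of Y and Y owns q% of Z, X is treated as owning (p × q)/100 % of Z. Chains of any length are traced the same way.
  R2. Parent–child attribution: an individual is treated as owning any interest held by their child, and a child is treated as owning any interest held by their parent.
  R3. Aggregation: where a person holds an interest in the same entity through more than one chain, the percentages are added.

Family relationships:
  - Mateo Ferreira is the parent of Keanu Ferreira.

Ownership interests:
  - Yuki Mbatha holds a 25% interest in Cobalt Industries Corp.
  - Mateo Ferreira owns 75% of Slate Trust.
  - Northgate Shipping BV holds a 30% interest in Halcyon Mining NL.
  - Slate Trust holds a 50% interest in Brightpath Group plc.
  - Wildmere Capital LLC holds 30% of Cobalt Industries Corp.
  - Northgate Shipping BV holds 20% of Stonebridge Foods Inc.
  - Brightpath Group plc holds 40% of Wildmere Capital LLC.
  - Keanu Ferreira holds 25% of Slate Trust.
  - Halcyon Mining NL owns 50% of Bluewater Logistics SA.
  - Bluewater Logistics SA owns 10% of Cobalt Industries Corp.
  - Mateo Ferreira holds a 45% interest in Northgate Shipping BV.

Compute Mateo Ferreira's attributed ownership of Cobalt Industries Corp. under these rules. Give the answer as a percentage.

By parent–child attribution (R2), Mateo Ferreira is treated as also owning Keanu Ferreira's interest in Slate Trust, giving 75% + 25% = 100%.
Chain via Slate Trust → Brightpath Group plc → Wildmere Capital LLC (R1): 100% × 50% × 40% × 30% = 6% of Cobalt Industries Corp.
Chain via Northgate Shipping BV → Halcyon Mining NL → Bluewater Logistics SA (R1): 45% × 30% × 50% × 10% = 0.675% of Cobalt Industries Corp.
Aggregating (R3): 6% + 0.675% = 6.675%.

6.675%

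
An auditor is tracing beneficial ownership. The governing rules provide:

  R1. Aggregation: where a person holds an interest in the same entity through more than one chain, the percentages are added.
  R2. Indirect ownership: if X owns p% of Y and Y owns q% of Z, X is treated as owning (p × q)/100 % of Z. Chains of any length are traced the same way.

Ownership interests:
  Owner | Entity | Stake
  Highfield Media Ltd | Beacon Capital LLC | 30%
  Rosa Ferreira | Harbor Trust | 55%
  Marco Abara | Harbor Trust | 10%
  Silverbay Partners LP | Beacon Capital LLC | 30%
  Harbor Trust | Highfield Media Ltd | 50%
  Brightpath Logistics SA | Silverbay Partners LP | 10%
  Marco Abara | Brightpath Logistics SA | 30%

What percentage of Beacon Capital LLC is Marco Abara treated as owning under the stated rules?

Chain via Brightpath Logistics SA → Silverbay Partners LP (R2): 30% × 10% × 30% = 0.9% of Beacon Capital LLC.
Chain via Harbor Trust → Highfield Media Ltd (R2): 10% × 50% × 30% = 1.5% of Beacon Capital LLC.
Aggregating (R1): 0.9% + 1.5% = 2.4%.

2.4%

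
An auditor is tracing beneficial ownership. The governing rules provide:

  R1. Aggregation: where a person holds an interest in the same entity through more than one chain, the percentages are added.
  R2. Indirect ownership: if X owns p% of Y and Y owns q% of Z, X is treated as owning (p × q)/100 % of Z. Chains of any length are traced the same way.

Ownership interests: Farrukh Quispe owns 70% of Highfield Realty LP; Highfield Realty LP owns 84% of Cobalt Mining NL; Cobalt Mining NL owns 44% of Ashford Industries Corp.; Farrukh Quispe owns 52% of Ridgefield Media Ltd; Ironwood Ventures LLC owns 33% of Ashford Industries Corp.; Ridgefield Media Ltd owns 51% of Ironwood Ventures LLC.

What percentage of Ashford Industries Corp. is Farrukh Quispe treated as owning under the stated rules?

Chain via Ridgefield Media Ltd → Ironwood Ventures LLC (R2): 52% × 51% × 33% = 8.7516% of Ashford Industries Corp.
Chain via Highfield Realty LP → Cobalt Mining NL (R2): 70% × 84% × 44% = 25.872% of Ashford Industries Corp.
Aggregating (R1): 8.7516% + 25.872% = 34.6236%.

34.6236%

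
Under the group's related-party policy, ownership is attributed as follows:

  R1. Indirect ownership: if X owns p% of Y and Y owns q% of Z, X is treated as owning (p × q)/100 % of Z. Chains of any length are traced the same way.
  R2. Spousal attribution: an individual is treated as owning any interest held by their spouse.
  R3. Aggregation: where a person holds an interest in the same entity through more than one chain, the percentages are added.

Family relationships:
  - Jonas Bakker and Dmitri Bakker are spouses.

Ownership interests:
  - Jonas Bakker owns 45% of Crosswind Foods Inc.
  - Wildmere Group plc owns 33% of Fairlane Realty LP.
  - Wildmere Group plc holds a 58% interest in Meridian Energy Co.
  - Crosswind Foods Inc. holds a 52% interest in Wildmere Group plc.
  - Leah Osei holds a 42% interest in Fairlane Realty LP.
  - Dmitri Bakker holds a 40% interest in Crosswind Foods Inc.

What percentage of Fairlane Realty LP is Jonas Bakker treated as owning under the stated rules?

14.586%

By spousal attribution (R2), Jonas Bakker is treated as also owning Dmitri Bakker's interest in Crosswind Foods Inc, giving 45% + 40% = 85%.
Chain via Crosswind Foods Inc. → Wildmere Group plc (R1): 85% × 52% × 33% = 14.586% of Fairlane Realty LP.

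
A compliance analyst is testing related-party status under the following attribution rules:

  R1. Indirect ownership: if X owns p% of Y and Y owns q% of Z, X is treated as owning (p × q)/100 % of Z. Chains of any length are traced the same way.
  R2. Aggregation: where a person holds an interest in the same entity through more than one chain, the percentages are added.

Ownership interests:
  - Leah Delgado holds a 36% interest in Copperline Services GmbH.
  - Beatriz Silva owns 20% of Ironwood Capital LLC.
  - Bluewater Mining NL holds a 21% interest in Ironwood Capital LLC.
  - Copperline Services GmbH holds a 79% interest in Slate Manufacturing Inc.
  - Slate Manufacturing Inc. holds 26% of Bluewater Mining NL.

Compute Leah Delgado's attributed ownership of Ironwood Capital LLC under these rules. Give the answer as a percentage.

1.552824%

Chain via Copperline Services GmbH → Slate Manufacturing Inc. → Bluewater Mining NL (R1): 36% × 79% × 26% × 21% = 1.552824% of Ironwood Capital LLC.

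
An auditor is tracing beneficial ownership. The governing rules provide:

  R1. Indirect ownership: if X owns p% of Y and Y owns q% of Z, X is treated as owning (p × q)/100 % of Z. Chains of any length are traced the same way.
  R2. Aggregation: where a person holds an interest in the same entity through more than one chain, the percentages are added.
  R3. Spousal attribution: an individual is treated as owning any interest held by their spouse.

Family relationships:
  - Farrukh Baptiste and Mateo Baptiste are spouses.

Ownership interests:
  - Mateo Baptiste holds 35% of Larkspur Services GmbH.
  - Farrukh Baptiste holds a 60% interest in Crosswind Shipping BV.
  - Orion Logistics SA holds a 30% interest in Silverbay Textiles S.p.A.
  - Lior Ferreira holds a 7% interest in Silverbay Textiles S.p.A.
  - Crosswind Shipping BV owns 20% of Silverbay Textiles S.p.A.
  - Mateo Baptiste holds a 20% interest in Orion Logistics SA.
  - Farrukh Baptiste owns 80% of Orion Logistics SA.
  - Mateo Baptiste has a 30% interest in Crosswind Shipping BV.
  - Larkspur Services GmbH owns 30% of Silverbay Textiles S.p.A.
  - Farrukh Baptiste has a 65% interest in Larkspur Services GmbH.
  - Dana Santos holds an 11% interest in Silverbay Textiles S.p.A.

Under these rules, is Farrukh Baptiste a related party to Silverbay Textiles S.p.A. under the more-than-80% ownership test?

By spousal attribution (R3), Farrukh Baptiste is treated as also owning Mateo Baptiste's interest in Larkspur Services GmbH, giving 65% + 35% = 100%.
By spousal attribution (R3), Farrukh Baptiste is treated as also owning Mateo Baptiste's interest in Crosswind Shipping BV, giving 60% + 30% = 90%.
By spousal attribution (R3), Farrukh Baptiste is treated as also owning Mateo Baptiste's interest in Orion Logistics SA, giving 80% + 20% = 100%.
Chain via Larkspur Services GmbH (R1): 100% × 30% = 30% of Silverbay Textiles S.p.A.
Chain via Crosswind Shipping BV (R1): 90% × 20% = 18% of Silverbay Textiles S.p.A.
Chain via Orion Logistics SA (R1): 100% × 30% = 30% of Silverbay Textiles S.p.A.
Aggregating (R2): 30% + 18% + 30% = 78%.
78% does not exceed the 80% threshold, so Farrukh is not a related party to Silverbay Textiles S.p.A.

No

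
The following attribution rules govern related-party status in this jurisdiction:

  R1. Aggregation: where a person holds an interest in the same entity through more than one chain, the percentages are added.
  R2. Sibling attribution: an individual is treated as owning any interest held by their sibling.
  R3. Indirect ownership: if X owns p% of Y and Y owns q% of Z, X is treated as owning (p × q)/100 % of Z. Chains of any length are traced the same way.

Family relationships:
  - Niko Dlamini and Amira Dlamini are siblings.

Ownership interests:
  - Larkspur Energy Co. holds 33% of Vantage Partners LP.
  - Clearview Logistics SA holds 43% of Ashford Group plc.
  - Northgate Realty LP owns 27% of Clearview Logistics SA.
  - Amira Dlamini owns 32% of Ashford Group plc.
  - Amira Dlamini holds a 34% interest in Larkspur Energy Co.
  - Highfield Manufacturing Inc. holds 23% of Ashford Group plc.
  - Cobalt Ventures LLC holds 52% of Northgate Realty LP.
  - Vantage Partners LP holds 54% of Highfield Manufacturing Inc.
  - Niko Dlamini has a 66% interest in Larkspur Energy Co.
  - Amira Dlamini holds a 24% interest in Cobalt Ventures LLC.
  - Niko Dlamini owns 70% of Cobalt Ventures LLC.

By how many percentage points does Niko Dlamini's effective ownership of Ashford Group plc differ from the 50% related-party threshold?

By sibling attribution (R2), Niko Dlamini is treated as also owning Amira Dlamini's interest in Larkspur Energy Co, giving 66% + 34% = 100%.
By sibling attribution (R2), Niko Dlamini is treated as also owning Amira Dlamini's interest in Cobalt Ventures LLC, giving 70% + 24% = 94%.
By sibling attribution (R2), Niko Dlamini is treated as owning Amira Dlamini's 32% interest in Ashford Group plc.
Chain via Larkspur Energy Co. → Vantage Partners LP → Highfield Manufacturing Inc. (R3): 100% × 33% × 54% × 23% = 4.0986% of Ashford Group plc.
Chain via Cobalt Ventures LLC → Northgate Realty LP → Clearview Logistics SA (R3): 94% × 52% × 27% × 43% = 5.674968% of Ashford Group plc.
Direct interest in Ashford Group plc: 32%.
Aggregating (R1): 4.0986% + 5.674968% + 32% = 41.773568%.
41.773568% falls short of the 50% threshold by 8.226432 percentage points.

8.226432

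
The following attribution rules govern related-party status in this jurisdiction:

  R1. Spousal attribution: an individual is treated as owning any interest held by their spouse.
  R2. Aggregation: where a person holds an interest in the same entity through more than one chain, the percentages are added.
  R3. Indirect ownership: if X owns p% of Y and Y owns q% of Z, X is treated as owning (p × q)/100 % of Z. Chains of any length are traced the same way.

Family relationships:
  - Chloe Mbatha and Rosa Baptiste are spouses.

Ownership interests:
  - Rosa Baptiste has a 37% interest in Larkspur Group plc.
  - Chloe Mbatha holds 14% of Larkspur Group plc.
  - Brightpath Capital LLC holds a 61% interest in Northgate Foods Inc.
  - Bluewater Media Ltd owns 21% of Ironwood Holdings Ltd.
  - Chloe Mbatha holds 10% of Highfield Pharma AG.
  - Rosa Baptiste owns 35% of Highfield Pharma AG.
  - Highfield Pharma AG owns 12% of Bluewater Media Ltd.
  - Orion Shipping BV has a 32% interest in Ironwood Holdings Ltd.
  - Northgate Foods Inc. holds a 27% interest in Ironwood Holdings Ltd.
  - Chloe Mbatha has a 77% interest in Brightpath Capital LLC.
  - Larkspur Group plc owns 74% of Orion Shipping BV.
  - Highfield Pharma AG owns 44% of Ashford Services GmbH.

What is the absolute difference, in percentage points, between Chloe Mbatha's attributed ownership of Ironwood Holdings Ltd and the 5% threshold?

20.8927

By spousal attribution (R1), Chloe Mbatha is treated as also owning Rosa Baptiste's interest in Larkspur Group plc, giving 14% + 37% = 51%.
By spousal attribution (R1), Chloe Mbatha is treated as also owning Rosa Baptiste's interest in Highfield Pharma AG, giving 10% + 35% = 45%.
Chain via Larkspur Group plc → Orion Shipping BV (R3): 51% × 74% × 32% = 12.0768% of Ironwood Holdings Ltd.
Chain via Highfield Pharma AG → Bluewater Media Ltd (R3): 45% × 12% × 21% = 1.134% of Ironwood Holdings Ltd.
Chain via Brightpath Capital LLC → Northgate Foods Inc. (R3): 77% × 61% × 27% = 12.6819% of Ironwood Holdings Ltd.
Aggregating (R2): 12.0768% + 1.134% + 12.6819% = 25.8927%.
25.8927% exceeds the 5% threshold by 20.8927 percentage points.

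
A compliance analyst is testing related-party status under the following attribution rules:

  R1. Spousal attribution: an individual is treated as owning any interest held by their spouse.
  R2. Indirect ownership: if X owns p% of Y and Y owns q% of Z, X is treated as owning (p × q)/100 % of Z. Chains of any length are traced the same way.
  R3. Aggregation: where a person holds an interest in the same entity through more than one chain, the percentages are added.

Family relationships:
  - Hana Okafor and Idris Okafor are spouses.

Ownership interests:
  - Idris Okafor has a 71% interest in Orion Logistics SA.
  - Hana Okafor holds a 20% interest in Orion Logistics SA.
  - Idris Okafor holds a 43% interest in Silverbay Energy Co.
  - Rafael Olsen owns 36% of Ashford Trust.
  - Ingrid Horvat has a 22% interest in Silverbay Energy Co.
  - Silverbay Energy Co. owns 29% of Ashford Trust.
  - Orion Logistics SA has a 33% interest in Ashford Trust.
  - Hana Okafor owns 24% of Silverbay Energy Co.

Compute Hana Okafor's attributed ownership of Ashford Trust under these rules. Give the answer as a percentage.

By spousal attribution (R1), Hana Okafor is treated as also owning Idris Okafor's interest in Silverbay Energy Co, giving 24% + 43% = 67%.
By spousal attribution (R1), Hana Okafor is treated as also owning Idris Okafor's interest in Orion Logistics SA, giving 20% + 71% = 91%.
Chain via Silverbay Energy Co. (R2): 67% × 29% = 19.43% of Ashford Trust.
Chain via Orion Logistics SA (R2): 91% × 33% = 30.03% of Ashford Trust.
Aggregating (R3): 19.43% + 30.03% = 49.46%.

49.46%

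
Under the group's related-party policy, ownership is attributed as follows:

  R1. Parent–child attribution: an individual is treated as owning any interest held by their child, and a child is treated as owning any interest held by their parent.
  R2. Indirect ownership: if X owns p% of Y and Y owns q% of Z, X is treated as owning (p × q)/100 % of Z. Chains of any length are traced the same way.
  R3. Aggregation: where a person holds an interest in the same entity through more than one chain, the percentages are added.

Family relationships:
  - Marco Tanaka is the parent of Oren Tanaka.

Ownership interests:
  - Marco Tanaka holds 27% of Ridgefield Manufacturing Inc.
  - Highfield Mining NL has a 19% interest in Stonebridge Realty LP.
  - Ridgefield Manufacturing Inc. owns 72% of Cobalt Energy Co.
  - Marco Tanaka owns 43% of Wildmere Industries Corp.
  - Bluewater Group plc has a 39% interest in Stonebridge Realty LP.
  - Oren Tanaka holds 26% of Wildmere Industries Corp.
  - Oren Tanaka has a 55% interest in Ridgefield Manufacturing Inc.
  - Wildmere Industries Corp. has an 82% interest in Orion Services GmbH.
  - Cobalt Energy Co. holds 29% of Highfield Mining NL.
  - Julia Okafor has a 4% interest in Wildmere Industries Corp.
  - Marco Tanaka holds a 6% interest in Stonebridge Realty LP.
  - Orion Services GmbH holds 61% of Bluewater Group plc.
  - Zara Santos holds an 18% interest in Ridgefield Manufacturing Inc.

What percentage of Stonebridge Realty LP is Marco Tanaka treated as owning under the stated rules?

22.713486%

By parent–child attribution (R1), Marco Tanaka is treated as also owning Oren Tanaka's interest in Wildmere Industries Corp, giving 43% + 26% = 69%.
By parent–child attribution (R1), Marco Tanaka is treated as also owning Oren Tanaka's interest in Ridgefield Manufacturing Inc, giving 27% + 55% = 82%.
Chain via Wildmere Industries Corp. → Orion Services GmbH → Bluewater Group plc (R2): 69% × 82% × 61% × 39% = 13.460382% of Stonebridge Realty LP.
Chain via Ridgefield Manufacturing Inc. → Cobalt Energy Co. → Highfield Mining NL (R2): 82% × 72% × 29% × 19% = 3.253104% of Stonebridge Realty LP.
Direct interest in Stonebridge Realty LP: 6%.
Aggregating (R3): 13.460382% + 3.253104% + 6% = 22.713486%.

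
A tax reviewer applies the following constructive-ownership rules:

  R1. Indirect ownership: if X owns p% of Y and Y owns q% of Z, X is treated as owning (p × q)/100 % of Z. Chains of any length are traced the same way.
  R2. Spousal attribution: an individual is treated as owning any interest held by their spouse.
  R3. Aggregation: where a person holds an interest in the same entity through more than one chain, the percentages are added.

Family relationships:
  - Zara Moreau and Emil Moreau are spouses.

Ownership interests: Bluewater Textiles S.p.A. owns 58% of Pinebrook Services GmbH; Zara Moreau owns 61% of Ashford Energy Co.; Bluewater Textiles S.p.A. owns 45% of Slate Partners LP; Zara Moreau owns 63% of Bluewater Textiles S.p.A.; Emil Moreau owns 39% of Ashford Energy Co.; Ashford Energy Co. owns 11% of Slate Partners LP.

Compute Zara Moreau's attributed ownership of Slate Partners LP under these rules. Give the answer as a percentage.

39.35%

By spousal attribution (R2), Zara Moreau is treated as also owning Emil Moreau's interest in Ashford Energy Co, giving 61% + 39% = 100%.
Chain via Ashford Energy Co. (R1): 100% × 11% = 11% of Slate Partners LP.
Chain via Bluewater Textiles S.p.A. (R1): 63% × 45% = 28.35% of Slate Partners LP.
Aggregating (R3): 11% + 28.35% = 39.35%.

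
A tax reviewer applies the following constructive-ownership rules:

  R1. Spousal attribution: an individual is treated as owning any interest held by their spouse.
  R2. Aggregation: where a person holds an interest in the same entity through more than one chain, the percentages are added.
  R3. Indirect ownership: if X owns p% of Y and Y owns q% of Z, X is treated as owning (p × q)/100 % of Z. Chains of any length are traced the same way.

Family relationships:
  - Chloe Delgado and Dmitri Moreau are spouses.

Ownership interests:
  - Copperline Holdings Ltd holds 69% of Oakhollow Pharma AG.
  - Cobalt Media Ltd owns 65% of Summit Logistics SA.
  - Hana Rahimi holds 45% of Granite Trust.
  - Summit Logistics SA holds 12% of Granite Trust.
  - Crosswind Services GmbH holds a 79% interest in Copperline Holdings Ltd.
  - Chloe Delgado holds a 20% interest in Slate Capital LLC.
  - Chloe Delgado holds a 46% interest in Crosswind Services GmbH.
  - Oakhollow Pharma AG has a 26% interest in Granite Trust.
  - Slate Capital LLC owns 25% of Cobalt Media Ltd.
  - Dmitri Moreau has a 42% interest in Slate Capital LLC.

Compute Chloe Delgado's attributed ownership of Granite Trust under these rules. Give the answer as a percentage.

7.728396%

By spousal attribution (R1), Chloe Delgado is treated as also owning Dmitri Moreau's interest in Slate Capital LLC, giving 20% + 42% = 62%.
Chain via Crosswind Services GmbH → Copperline Holdings Ltd → Oakhollow Pharma AG (R3): 46% × 79% × 69% × 26% = 6.519396% of Granite Trust.
Chain via Slate Capital LLC → Cobalt Media Ltd → Summit Logistics SA (R3): 62% × 25% × 65% × 12% = 1.209% of Granite Trust.
Aggregating (R2): 6.519396% + 1.209% = 7.728396%.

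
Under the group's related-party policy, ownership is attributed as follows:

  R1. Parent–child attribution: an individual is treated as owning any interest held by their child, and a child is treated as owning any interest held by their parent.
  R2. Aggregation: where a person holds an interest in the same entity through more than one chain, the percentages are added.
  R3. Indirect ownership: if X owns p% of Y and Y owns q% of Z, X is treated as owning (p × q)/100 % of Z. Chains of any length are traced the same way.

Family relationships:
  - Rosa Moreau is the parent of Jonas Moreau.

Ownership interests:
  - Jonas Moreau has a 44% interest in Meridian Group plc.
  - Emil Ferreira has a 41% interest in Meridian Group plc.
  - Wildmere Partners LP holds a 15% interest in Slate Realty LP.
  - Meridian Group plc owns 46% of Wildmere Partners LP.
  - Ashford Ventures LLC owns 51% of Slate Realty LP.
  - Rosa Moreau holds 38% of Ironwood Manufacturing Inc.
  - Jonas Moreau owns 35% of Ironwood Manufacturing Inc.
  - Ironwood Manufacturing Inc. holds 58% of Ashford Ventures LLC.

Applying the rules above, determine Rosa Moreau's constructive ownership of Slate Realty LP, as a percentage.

24.6294%

By parent–child attribution (R1), Rosa Moreau is treated as also owning Jonas Moreau's interest in Ironwood Manufacturing Inc, giving 38% + 35% = 73%.
By parent–child attribution (R1), Rosa Moreau is treated as owning Jonas Moreau's 44% interest in Meridian Group plc.
Chain via Ironwood Manufacturing Inc. → Ashford Ventures LLC (R3): 73% × 58% × 51% = 21.5934% of Slate Realty LP.
Chain via Meridian Group plc → Wildmere Partners LP (R3): 44% × 46% × 15% = 3.036% of Slate Realty LP.
Aggregating (R2): 21.5934% + 3.036% = 24.6294%.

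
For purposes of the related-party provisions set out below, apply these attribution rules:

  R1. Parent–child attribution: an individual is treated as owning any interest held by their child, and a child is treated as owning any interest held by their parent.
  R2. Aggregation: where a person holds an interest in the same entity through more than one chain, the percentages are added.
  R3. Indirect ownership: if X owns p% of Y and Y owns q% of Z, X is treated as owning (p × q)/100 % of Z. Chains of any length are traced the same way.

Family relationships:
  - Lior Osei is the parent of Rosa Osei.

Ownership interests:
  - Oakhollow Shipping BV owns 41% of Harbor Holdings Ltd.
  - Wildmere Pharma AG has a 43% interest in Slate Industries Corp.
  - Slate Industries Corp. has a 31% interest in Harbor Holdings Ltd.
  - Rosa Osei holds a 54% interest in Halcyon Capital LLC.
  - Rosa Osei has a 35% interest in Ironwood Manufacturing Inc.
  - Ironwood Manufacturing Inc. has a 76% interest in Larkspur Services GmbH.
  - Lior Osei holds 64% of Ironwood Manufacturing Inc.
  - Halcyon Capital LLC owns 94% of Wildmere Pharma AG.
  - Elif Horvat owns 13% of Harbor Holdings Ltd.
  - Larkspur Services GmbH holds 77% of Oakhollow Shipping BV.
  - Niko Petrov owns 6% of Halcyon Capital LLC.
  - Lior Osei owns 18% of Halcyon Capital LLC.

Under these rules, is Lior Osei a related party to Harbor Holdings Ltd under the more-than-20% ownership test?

By parent–child attribution (R1), Lior Osei is treated as also owning Rosa Osei's interest in Ironwood Manufacturing Inc, giving 64% + 35% = 99%.
By parent–child attribution (R1), Lior Osei is treated as also owning Rosa Osei's interest in Halcyon Capital LLC, giving 18% + 54% = 72%.
Chain via Ironwood Manufacturing Inc. → Larkspur Services GmbH → Oakhollow Shipping BV (R3): 99% × 76% × 77% × 41% = 23.753268% of Harbor Holdings Ltd.
Chain via Halcyon Capital LLC → Wildmere Pharma AG → Slate Industries Corp. (R3): 72% × 94% × 43% × 31% = 9.021744% of Harbor Holdings Ltd.
Aggregating (R2): 23.753268% + 9.021744% = 32.775012%.
32.775012% exceeds the 20% threshold, so Lior is a related party to Harbor Holdings Ltd.

Yes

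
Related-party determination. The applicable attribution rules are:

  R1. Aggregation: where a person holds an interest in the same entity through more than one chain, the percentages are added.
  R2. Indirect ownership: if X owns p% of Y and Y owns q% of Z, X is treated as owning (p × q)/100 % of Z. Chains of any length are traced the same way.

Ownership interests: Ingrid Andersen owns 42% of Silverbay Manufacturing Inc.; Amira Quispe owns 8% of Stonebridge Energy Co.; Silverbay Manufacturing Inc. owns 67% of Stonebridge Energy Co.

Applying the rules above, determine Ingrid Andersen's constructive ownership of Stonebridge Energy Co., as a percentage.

28.14%

Chain via Silverbay Manufacturing Inc. (R2): 42% × 67% = 28.14% of Stonebridge Energy Co.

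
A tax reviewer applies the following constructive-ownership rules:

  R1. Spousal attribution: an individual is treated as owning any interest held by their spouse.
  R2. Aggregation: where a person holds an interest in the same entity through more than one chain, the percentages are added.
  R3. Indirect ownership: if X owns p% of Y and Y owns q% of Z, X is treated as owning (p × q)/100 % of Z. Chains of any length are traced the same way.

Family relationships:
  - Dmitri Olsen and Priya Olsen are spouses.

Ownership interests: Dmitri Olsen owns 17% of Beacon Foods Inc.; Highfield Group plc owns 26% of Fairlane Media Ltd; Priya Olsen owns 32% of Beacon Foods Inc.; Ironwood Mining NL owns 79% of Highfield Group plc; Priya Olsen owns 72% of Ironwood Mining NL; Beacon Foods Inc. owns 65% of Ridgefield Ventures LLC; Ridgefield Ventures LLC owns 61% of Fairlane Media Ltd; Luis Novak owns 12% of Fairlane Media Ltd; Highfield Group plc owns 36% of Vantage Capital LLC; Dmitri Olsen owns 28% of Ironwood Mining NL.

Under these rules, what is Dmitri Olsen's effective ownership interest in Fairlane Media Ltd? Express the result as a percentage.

39.9685%

By spousal attribution (R1), Dmitri Olsen is treated as also owning Priya Olsen's interest in Beacon Foods Inc, giving 17% + 32% = 49%.
By spousal attribution (R1), Dmitri Olsen is treated as also owning Priya Olsen's interest in Ironwood Mining NL, giving 28% + 72% = 100%.
Chain via Beacon Foods Inc. → Ridgefield Ventures LLC (R3): 49% × 65% × 61% = 19.4285% of Fairlane Media Ltd.
Chain via Ironwood Mining NL → Highfield Group plc (R3): 100% × 79% × 26% = 20.54% of Fairlane Media Ltd.
Aggregating (R2): 19.4285% + 20.54% = 39.9685%.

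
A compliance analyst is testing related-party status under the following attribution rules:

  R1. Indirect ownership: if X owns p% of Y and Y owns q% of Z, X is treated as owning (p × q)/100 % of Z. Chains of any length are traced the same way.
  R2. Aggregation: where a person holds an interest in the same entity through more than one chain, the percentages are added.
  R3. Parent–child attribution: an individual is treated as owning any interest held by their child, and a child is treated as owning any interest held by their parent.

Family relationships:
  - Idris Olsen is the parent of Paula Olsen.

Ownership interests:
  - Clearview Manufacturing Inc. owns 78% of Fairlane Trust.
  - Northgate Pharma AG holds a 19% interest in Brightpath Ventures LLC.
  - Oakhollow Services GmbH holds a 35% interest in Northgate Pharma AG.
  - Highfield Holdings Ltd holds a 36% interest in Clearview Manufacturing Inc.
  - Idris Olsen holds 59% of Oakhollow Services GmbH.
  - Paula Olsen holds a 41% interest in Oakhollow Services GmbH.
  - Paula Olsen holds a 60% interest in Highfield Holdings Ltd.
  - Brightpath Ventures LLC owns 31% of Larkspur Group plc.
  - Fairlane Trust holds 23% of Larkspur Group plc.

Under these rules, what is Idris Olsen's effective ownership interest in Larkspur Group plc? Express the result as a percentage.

5.93654%

By parent–child attribution (R3), Idris Olsen is treated as also owning Paula Olsen's interest in Oakhollow Services GmbH, giving 59% + 41% = 100%.
By parent–child attribution (R3), Idris Olsen is treated as owning Paula Olsen's 60% interest in Highfield Holdings Ltd.
Chain via Oakhollow Services GmbH → Northgate Pharma AG → Brightpath Ventures LLC (R1): 100% × 35% × 19% × 31% = 2.0615% of Larkspur Group plc.
Chain via Highfield Holdings Ltd → Clearview Manufacturing Inc. → Fairlane Trust (R1): 60% × 36% × 78% × 23% = 3.87504% of Larkspur Group plc.
Aggregating (R2): 2.0615% + 3.87504% = 5.93654%.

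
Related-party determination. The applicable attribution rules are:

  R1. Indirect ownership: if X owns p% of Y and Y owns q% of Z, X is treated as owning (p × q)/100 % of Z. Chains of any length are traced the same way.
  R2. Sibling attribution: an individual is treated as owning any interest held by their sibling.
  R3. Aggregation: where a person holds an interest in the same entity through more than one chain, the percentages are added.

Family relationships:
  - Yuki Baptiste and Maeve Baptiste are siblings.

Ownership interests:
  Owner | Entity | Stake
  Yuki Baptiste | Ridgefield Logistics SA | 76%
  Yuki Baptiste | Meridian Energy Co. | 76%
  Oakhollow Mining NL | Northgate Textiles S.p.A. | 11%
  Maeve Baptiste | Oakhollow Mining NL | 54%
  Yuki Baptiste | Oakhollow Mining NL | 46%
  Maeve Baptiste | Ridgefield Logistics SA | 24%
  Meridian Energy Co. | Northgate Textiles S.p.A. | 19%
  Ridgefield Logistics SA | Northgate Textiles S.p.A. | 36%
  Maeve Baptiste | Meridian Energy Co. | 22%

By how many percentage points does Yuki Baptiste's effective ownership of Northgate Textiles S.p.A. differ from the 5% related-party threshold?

By sibling attribution (R2), Yuki Baptiste is treated as also owning Maeve Baptiste's interest in Meridian Energy Co, giving 76% + 22% = 98%.
By sibling attribution (R2), Yuki Baptiste is treated as also owning Maeve Baptiste's interest in Ridgefield Logistics SA, giving 76% + 24% = 100%.
By sibling attribution (R2), Yuki Baptiste is treated as also owning Maeve Baptiste's interest in Oakhollow Mining NL, giving 46% + 54% = 100%.
Chain via Meridian Energy Co. (R1): 98% × 19% = 18.62% of Northgate Textiles S.p.A.
Chain via Ridgefield Logistics SA (R1): 100% × 36% = 36% of Northgate Textiles S.p.A.
Chain via Oakhollow Mining NL (R1): 100% × 11% = 11% of Northgate Textiles S.p.A.
Aggregating (R3): 18.62% + 36% + 11% = 65.62%.
65.62% exceeds the 5% threshold by 60.62 percentage points.

60.62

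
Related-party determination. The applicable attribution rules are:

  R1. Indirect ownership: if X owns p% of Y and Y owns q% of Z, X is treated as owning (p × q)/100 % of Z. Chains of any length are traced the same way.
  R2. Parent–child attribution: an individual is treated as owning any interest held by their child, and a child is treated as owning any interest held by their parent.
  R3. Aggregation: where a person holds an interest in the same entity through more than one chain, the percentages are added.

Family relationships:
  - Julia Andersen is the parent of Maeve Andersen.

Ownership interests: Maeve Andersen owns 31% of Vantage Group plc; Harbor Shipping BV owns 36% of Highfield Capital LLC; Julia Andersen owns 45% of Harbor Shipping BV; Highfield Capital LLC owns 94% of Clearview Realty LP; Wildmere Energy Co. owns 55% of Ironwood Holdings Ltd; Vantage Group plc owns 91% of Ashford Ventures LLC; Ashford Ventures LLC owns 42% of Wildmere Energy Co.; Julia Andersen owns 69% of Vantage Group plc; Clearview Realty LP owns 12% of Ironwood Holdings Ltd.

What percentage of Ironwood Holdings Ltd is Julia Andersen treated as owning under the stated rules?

By parent–child attribution (R2), Julia Andersen is treated as also owning Maeve Andersen's interest in Vantage Group plc, giving 69% + 31% = 100%.
Chain via Harbor Shipping BV → Highfield Capital LLC → Clearview Realty LP (R1): 45% × 36% × 94% × 12% = 1.82736% of Ironwood Holdings Ltd.
Chain via Vantage Group plc → Ashford Ventures LLC → Wildmere Energy Co. (R1): 100% × 91% × 42% × 55% = 21.021% of Ironwood Holdings Ltd.
Aggregating (R3): 1.82736% + 21.021% = 22.84836%.

22.84836%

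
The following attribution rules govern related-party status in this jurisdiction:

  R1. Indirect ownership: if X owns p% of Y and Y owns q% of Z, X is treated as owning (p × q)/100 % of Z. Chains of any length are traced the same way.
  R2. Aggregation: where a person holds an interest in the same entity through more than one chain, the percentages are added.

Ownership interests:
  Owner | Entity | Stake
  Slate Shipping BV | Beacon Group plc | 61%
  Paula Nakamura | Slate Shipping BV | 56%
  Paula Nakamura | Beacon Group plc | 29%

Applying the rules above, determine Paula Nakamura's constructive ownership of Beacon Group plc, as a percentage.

Chain via Slate Shipping BV (R1): 56% × 61% = 34.16% of Beacon Group plc.
Direct interest in Beacon Group plc: 29%.
Aggregating (R2): 34.16% + 29% = 63.16%.

63.16%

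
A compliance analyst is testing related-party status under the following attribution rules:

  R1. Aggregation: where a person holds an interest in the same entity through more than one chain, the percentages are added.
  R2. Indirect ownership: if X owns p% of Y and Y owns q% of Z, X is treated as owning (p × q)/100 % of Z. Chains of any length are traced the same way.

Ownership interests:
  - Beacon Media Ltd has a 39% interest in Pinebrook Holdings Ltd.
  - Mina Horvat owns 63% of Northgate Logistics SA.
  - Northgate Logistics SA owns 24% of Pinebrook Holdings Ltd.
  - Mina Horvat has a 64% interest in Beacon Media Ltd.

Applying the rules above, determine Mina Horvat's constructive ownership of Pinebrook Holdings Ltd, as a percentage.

40.08%

Chain via Beacon Media Ltd (R2): 64% × 39% = 24.96% of Pinebrook Holdings Ltd.
Chain via Northgate Logistics SA (R2): 63% × 24% = 15.12% of Pinebrook Holdings Ltd.
Aggregating (R1): 24.96% + 15.12% = 40.08%.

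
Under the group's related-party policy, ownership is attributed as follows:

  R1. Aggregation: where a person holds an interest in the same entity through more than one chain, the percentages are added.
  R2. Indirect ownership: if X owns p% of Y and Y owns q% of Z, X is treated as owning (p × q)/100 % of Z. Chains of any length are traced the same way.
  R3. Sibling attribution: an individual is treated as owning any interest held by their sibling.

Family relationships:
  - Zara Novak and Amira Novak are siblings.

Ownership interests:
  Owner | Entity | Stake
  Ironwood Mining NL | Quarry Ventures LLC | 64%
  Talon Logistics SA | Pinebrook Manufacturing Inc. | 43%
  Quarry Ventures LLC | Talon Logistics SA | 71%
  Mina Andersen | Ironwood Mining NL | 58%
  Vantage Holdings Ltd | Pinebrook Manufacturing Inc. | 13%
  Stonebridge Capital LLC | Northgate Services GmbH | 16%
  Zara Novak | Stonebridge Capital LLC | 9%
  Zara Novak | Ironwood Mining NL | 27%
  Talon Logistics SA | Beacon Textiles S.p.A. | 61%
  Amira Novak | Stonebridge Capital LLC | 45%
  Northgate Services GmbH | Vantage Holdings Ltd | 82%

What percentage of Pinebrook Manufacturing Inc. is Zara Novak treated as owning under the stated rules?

6.196608%

By sibling attribution (R3), Zara Novak is treated as also owning Amira Novak's interest in Stonebridge Capital LLC, giving 9% + 45% = 54%.
Chain via Ironwood Mining NL → Quarry Ventures LLC → Talon Logistics SA (R2): 27% × 64% × 71% × 43% = 5.275584% of Pinebrook Manufacturing Inc.
Chain via Stonebridge Capital LLC → Northgate Services GmbH → Vantage Holdings Ltd (R2): 54% × 16% × 82% × 13% = 0.921024% of Pinebrook Manufacturing Inc.
Aggregating (R1): 5.275584% + 0.921024% = 6.196608%.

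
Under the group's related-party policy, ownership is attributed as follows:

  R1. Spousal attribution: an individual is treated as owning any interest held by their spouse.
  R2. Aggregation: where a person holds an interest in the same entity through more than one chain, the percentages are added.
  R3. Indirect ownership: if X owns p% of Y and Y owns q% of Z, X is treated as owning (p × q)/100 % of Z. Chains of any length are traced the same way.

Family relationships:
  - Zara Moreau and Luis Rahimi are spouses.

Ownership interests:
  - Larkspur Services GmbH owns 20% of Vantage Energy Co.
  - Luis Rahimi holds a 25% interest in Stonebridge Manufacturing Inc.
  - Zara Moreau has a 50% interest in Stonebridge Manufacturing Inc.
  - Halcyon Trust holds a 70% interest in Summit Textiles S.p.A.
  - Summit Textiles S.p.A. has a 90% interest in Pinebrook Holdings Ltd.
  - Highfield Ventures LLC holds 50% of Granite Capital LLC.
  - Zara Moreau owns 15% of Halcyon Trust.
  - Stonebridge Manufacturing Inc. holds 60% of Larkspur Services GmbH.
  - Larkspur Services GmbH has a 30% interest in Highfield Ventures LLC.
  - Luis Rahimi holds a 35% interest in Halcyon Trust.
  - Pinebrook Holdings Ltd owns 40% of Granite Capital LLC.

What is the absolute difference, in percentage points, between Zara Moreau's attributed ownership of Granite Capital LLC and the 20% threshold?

By spousal attribution (R1), Zara Moreau is treated as also owning Luis Rahimi's interest in Halcyon Trust, giving 15% + 35% = 50%.
By spousal attribution (R1), Zara Moreau is treated as also owning Luis Rahimi's interest in Stonebridge Manufacturing Inc, giving 50% + 25% = 75%.
Chain via Halcyon Trust → Summit Textiles S.p.A. → Pinebrook Holdings Ltd (R3): 50% × 70% × 90% × 40% = 12.6% of Granite Capital LLC.
Chain via Stonebridge Manufacturing Inc. → Larkspur Services GmbH → Highfield Ventures LLC (R3): 75% × 60% × 30% × 50% = 6.75% of Granite Capital LLC.
Aggregating (R2): 12.6% + 6.75% = 19.35%.
19.35% falls short of the 20% threshold by 0.65 percentage points.

0.65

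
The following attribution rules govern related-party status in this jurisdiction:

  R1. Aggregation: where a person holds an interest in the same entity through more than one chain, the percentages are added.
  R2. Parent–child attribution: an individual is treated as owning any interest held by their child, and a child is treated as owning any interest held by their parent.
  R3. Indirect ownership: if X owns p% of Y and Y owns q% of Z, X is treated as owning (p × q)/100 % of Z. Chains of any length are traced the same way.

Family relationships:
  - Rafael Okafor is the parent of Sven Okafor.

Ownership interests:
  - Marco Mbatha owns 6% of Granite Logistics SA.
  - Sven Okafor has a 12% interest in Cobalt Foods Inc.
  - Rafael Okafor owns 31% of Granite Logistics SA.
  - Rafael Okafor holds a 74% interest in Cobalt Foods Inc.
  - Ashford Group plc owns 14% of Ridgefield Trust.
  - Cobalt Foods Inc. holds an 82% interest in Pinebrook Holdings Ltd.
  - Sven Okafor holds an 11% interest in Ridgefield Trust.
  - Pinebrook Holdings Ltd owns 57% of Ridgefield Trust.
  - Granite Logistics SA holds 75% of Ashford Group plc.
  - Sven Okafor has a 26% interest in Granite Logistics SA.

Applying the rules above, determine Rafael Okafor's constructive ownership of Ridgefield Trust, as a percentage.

57.1814%

By parent–child attribution (R2), Rafael Okafor is treated as also owning Sven Okafor's interest in Cobalt Foods Inc, giving 74% + 12% = 86%.
By parent–child attribution (R2), Rafael Okafor is treated as also owning Sven Okafor's interest in Granite Logistics SA, giving 31% + 26% = 57%.
By parent–child attribution (R2), Rafael Okafor is treated as owning Sven Okafor's 11% interest in Ridgefield Trust.
Chain via Cobalt Foods Inc. → Pinebrook Holdings Ltd (R3): 86% × 82% × 57% = 40.1964% of Ridgefield Trust.
Chain via Granite Logistics SA → Ashford Group plc (R3): 57% × 75% × 14% = 5.985% of Ridgefield Trust.
Direct interest in Ridgefield Trust: 11%.
Aggregating (R1): 40.1964% + 5.985% + 11% = 57.1814%.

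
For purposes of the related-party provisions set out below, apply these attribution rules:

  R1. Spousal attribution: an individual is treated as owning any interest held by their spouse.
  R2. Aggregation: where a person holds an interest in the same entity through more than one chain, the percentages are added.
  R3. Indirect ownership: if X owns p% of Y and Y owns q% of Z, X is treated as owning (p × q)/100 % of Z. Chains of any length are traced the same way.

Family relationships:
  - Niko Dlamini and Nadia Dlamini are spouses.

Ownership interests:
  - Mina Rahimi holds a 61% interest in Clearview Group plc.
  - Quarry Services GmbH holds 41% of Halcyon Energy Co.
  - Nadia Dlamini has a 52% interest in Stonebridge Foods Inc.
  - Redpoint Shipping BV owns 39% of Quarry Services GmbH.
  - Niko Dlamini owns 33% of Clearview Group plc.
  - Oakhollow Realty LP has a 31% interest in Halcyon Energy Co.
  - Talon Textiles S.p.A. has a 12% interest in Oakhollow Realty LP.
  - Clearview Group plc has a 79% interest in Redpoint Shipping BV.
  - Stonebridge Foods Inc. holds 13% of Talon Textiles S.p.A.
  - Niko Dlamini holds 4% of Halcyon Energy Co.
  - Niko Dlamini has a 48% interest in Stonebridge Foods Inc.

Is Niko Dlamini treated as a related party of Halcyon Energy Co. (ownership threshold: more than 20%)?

By spousal attribution (R1), Niko Dlamini is treated as also owning Nadia Dlamini's interest in Stonebridge Foods Inc, giving 48% + 52% = 100%.
Chain via Clearview Group plc → Redpoint Shipping BV → Quarry Services GmbH (R3): 33% × 79% × 39% × 41% = 4.168593% of Halcyon Energy Co.
Chain via Stonebridge Foods Inc. → Talon Textiles S.p.A. → Oakhollow Realty LP (R3): 100% × 13% × 12% × 31% = 0.4836% of Halcyon Energy Co.
Direct interest in Halcyon Energy Co: 4%.
Aggregating (R2): 4.168593% + 0.4836% + 4% = 8.652193%.
8.652193% does not exceed the 20% threshold, so Niko is not a related party to Halcyon Energy Co.

No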